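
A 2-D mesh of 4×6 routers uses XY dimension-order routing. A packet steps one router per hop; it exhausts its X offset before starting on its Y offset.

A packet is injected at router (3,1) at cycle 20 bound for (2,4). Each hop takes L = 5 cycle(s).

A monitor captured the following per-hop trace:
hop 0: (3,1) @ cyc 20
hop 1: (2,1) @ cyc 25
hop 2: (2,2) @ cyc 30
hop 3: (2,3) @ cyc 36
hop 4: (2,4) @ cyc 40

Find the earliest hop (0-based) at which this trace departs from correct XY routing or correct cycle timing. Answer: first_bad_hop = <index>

first_bad_hop = 3

[1] (-1,+0) / 5c ⇒ ok
[2] (+0,+1) / 5c ⇒ ok
[3] (+0,+1) / 6c ⇒ BAD: Δcyc=6≠L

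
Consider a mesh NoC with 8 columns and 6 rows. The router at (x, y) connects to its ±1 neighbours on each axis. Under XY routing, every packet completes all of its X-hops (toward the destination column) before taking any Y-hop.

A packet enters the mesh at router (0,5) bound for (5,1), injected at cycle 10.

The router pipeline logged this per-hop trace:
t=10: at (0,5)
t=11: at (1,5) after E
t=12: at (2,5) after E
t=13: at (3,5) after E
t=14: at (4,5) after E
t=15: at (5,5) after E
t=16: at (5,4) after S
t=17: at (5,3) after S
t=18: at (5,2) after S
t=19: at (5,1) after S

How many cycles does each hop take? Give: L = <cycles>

Δcyc across hop 0→1: 11 − 10 = 1.
One hop costs L cycles, so L = 1.

L = 1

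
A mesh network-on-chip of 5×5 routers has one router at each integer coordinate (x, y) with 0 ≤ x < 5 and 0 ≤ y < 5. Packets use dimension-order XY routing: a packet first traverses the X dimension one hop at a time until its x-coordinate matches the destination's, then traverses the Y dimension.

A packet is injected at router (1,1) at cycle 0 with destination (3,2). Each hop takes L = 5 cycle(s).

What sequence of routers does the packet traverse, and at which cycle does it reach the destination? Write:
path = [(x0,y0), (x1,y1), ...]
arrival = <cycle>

src (1,1)  cyc=0
E→(2,1)  cyc=5
E→(3,1)  cyc=10
N→(3,2)  cyc=15

path = [(1,1), (2,1), (3,1), (3,2)]
arrival = 15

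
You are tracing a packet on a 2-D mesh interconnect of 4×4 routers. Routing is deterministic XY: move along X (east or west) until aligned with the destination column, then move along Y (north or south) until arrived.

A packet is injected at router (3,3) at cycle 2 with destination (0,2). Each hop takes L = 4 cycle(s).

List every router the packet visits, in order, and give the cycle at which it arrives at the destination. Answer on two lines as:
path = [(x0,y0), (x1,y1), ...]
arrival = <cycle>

#0 — 3,3 | c2
#1 — 2,3 | c6 | W
#2 — 1,3 | c10 | W
#3 — 0,3 | c14 | W
#4 — 0,2 | c18 | S

path = [(3,3), (2,3), (1,3), (0,3), (0,2)]
arrival = 18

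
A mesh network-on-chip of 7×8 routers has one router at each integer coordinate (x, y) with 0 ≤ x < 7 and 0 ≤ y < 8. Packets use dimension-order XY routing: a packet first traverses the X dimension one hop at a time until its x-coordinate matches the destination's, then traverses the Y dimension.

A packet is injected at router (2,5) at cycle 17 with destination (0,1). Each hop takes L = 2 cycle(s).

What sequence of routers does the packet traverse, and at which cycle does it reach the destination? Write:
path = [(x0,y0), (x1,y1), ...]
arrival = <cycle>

path = [(2,5), (1,5), (0,5), (0,4), (0,3), (0,2), (0,1)]
arrival = 29

hop 0: (2,5) @ cyc 17
hop 1: (1,5) @ cyc 19  [W]
hop 2: (0,5) @ cyc 21  [W]
hop 3: (0,4) @ cyc 23  [S]
hop 4: (0,3) @ cyc 25  [S]
hop 5: (0,2) @ cyc 27  [S]
hop 6: (0,1) @ cyc 29  [S]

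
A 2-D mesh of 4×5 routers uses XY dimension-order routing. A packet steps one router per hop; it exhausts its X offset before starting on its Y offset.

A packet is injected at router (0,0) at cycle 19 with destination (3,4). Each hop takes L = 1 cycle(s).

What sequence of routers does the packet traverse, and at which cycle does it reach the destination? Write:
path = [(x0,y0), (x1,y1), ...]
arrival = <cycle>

src (0,0)  cyc=19
E→(1,0)  cyc=20
E→(2,0)  cyc=21
E→(3,0)  cyc=22
N→(3,1)  cyc=23
N→(3,2)  cyc=24
N→(3,3)  cyc=25
N→(3,4)  cyc=26

path = [(0,0), (1,0), (2,0), (3,0), (3,1), (3,2), (3,3), (3,4)]
arrival = 26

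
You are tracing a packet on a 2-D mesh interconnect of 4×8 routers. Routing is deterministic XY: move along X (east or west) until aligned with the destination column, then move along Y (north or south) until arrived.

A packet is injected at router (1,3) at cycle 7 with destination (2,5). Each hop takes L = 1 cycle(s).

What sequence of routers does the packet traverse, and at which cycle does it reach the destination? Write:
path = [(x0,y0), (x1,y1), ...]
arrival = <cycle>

path = [(1,3), (2,3), (2,4), (2,5)]
arrival = 10

t=7: at (1,3)
t=8: at (2,3) after E
t=9: at (2,4) after N
t=10: at (2,5) after N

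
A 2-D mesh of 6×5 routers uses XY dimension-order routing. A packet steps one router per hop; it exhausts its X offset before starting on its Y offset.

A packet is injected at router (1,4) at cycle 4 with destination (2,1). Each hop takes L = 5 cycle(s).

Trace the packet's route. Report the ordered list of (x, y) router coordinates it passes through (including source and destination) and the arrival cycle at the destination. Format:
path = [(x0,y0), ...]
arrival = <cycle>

path = [(1,4), (2,4), (2,3), (2,2), (2,1)]
arrival = 24

hop 0: (1,4) @ cyc 4
hop 1: (2,4) @ cyc 9  [E]
hop 2: (2,3) @ cyc 14  [S]
hop 3: (2,2) @ cyc 19  [S]
hop 4: (2,1) @ cyc 24  [S]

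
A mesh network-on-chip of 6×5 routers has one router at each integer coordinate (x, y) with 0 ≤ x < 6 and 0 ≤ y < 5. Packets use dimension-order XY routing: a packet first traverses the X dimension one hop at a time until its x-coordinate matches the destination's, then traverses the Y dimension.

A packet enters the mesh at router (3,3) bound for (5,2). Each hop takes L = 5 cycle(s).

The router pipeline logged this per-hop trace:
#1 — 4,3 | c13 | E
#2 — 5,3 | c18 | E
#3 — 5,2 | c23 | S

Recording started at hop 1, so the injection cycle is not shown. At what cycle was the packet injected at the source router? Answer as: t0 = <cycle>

cyc[1] = 13 and cyc[k] = t0 + k·L for every k.
Therefore t0 = 13 − L = 8.

t0 = 8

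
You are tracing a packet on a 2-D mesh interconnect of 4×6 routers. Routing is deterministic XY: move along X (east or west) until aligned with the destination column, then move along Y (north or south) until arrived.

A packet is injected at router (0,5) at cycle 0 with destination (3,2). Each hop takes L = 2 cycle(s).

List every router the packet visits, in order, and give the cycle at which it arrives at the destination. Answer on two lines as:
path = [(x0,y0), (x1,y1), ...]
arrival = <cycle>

[0] x=0 y=5 t=0
[1] x=1 y=5 t=2 →E
[2] x=2 y=5 t=4 →E
[3] x=3 y=5 t=6 →E
[4] x=3 y=4 t=8 →S
[5] x=3 y=3 t=10 →S
[6] x=3 y=2 t=12 →S

path = [(0,5), (1,5), (2,5), (3,5), (3,4), (3,3), (3,2)]
arrival = 12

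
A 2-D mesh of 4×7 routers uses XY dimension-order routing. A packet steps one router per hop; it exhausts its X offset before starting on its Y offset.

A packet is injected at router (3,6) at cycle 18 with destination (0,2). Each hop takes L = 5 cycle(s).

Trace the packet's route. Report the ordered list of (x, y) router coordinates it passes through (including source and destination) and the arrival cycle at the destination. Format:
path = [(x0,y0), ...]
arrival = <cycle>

[0] x=3 y=6 t=18
[1] x=2 y=6 t=23 →W
[2] x=1 y=6 t=28 →W
[3] x=0 y=6 t=33 →W
[4] x=0 y=5 t=38 →S
[5] x=0 y=4 t=43 →S
[6] x=0 y=3 t=48 →S
[7] x=0 y=2 t=53 →S

path = [(3,6), (2,6), (1,6), (0,6), (0,5), (0,4), (0,3), (0,2)]
arrival = 53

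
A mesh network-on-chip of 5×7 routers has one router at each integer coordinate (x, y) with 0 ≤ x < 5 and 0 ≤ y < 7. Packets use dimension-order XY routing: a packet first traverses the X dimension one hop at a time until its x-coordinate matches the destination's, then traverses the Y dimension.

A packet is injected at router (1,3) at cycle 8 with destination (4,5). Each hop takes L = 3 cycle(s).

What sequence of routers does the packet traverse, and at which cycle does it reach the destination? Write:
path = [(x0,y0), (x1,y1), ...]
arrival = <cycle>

  0. router=(1,3) cycle=8 (inject)
  1. router=(2,3) cycle=11 dir=E
  2. router=(3,3) cycle=14 dir=E
  3. router=(4,3) cycle=17 dir=E
  4. router=(4,4) cycle=20 dir=N
  5. router=(4,5) cycle=23 dir=N

path = [(1,3), (2,3), (3,3), (4,3), (4,4), (4,5)]
arrival = 23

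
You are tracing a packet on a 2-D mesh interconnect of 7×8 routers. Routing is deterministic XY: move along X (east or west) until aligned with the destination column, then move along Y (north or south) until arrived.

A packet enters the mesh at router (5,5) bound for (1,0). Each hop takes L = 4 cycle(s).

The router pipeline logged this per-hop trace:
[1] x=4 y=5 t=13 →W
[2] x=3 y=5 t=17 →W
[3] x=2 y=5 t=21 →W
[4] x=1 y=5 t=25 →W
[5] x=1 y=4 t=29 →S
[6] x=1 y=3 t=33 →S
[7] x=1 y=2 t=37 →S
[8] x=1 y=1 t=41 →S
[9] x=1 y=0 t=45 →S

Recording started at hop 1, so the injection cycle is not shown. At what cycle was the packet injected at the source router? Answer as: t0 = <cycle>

The first recorded entry is hop 1 at cycle 13.
t0 = cyc[1] − L = 13 − 4 = 9.

t0 = 9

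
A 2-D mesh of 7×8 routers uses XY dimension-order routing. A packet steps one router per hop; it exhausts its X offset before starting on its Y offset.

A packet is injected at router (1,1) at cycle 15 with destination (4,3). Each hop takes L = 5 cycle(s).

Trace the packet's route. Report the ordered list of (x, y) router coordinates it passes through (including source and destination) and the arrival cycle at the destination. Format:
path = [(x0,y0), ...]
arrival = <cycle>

path = [(1,1), (2,1), (3,1), (4,1), (4,2), (4,3)]
arrival = 40

#0 — 1,1 | c15
#1 — 2,1 | c20 | E
#2 — 3,1 | c25 | E
#3 — 4,1 | c30 | E
#4 — 4,2 | c35 | N
#5 — 4,3 | c40 | N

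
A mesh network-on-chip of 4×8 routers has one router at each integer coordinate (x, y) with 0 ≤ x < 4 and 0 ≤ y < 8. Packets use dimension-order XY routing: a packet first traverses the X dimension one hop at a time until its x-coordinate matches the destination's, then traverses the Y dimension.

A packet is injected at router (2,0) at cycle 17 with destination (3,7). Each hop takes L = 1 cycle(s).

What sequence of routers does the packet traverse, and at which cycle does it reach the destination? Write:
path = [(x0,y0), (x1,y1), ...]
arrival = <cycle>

path = [(2,0), (3,0), (3,1), (3,2), (3,3), (3,4), (3,5), (3,6), (3,7)]
arrival = 25

t=17: at (2,0)
t=18: at (3,0) after E
t=19: at (3,1) after N
t=20: at (3,2) after N
t=21: at (3,3) after N
t=22: at (3,4) after N
t=23: at (3,5) after N
t=24: at (3,6) after N
t=25: at (3,7) after N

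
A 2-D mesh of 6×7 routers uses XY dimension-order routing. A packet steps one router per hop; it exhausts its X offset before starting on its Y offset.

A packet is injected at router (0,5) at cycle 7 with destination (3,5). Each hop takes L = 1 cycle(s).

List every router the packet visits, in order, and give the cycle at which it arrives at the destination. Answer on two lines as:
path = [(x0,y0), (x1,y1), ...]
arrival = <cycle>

hop 0: (0,5) @ cyc 7
hop 1: (1,5) @ cyc 8  [E]
hop 2: (2,5) @ cyc 9  [E]
hop 3: (3,5) @ cyc 10  [E]

path = [(0,5), (1,5), (2,5), (3,5)]
arrival = 10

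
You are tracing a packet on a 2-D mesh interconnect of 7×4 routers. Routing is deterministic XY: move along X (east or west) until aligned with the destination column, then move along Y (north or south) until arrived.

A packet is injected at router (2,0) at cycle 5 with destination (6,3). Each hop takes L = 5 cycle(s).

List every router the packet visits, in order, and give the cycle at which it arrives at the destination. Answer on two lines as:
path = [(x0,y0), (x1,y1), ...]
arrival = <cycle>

[0] x=2 y=0 t=5
[1] x=3 y=0 t=10 →E
[2] x=4 y=0 t=15 →E
[3] x=5 y=0 t=20 →E
[4] x=6 y=0 t=25 →E
[5] x=6 y=1 t=30 →N
[6] x=6 y=2 t=35 →N
[7] x=6 y=3 t=40 →N

path = [(2,0), (3,0), (4,0), (5,0), (6,0), (6,1), (6,2), (6,3)]
arrival = 40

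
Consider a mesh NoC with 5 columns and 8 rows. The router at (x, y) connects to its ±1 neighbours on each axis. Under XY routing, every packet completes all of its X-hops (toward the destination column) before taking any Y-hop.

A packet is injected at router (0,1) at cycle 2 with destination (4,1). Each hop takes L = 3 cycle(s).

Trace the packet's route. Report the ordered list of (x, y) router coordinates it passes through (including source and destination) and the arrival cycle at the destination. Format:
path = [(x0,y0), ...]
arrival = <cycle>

path = [(0,1), (1,1), (2,1), (3,1), (4,1)]
arrival = 14

#0 — 0,1 | c2
#1 — 1,1 | c5 | E
#2 — 2,1 | c8 | E
#3 — 3,1 | c11 | E
#4 — 4,1 | c14 | E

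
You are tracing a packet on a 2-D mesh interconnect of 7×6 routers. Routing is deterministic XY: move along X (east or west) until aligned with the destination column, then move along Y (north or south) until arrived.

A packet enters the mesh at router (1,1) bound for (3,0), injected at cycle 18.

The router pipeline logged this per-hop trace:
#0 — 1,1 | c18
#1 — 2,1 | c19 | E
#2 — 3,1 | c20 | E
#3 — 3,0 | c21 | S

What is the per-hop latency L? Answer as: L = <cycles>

cyc[1] − cyc[0] = 19 − 18 = 1.
That increment is L by definition: L = 1.

L = 1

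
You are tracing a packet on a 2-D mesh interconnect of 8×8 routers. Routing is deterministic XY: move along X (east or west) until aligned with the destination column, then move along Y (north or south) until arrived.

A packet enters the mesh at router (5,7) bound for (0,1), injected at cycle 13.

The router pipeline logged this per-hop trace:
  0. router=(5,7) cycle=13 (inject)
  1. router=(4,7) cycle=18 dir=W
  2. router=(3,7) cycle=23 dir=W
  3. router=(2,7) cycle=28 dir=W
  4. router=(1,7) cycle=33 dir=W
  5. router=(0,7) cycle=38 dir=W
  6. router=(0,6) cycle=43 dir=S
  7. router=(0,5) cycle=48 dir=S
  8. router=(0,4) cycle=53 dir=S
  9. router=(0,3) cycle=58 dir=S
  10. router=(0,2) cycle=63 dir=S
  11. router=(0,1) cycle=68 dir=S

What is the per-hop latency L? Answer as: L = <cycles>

Between hops 0 and 1 the cycle counter advances 18 − 13 = 5.
One hop costs L cycles, so L = 5.

L = 5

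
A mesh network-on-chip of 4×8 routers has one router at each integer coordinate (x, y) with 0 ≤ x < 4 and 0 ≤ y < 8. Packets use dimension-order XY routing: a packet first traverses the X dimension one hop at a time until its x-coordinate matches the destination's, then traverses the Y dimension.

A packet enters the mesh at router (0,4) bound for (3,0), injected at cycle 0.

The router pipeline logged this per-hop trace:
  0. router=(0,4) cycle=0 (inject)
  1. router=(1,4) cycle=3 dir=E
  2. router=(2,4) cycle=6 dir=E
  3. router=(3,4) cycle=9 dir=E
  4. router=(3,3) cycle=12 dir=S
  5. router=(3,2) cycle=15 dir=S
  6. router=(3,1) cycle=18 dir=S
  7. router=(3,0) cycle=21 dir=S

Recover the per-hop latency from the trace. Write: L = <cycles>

From hop 0 (0) to hop 1 (3): +3 cycles.
That increment is L by definition: L = 3.

L = 3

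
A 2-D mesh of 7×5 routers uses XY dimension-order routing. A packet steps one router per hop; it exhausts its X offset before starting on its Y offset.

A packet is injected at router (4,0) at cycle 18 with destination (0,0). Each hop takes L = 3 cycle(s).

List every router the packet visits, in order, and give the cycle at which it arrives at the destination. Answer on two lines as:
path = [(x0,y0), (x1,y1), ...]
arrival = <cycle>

path = [(4,0), (3,0), (2,0), (1,0), (0,0)]
arrival = 30

  0. router=(4,0) cycle=18 (inject)
  1. router=(3,0) cycle=21 dir=W
  2. router=(2,0) cycle=24 dir=W
  3. router=(1,0) cycle=27 dir=W
  4. router=(0,0) cycle=30 dir=W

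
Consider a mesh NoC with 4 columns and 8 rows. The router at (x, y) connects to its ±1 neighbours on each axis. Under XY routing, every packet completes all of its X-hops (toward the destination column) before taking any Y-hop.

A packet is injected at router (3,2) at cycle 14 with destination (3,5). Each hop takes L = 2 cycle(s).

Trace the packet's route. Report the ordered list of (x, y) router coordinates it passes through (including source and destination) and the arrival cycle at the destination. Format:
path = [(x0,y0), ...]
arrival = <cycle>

t=14: at (3,2)
t=16: at (3,3) after N
t=18: at (3,4) after N
t=20: at (3,5) after N

path = [(3,2), (3,3), (3,4), (3,5)]
arrival = 20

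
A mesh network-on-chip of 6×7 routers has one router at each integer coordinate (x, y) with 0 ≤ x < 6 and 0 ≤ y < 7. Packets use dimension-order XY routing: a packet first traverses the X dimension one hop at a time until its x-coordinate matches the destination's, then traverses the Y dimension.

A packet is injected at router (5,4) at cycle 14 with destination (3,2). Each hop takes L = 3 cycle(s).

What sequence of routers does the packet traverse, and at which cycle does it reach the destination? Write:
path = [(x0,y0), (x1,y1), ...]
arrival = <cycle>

  0. router=(5,4) cycle=14 (inject)
  1. router=(4,4) cycle=17 dir=W
  2. router=(3,4) cycle=20 dir=W
  3. router=(3,3) cycle=23 dir=S
  4. router=(3,2) cycle=26 dir=S

path = [(5,4), (4,4), (3,4), (3,3), (3,2)]
arrival = 26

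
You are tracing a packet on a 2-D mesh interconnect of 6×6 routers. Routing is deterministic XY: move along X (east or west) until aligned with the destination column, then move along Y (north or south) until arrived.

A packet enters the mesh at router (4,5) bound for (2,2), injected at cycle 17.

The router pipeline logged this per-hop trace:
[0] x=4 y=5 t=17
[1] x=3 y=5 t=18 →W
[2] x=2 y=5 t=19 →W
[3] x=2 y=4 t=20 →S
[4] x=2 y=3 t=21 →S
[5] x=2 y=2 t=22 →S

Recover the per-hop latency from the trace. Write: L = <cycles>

L = 1

Δcyc across hop 0→1: 18 − 17 = 1.
Per-hop latency L = Δcyc = 1.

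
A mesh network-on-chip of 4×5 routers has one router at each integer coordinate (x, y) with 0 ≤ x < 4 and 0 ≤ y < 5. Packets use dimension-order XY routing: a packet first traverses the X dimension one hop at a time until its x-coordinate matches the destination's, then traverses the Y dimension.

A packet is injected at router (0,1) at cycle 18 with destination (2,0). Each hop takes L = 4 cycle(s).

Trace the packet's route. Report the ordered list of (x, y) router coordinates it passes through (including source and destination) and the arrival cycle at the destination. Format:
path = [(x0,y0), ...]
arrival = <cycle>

path = [(0,1), (1,1), (2,1), (2,0)]
arrival = 30

#0 — 0,1 | c18
#1 — 1,1 | c22 | E
#2 — 2,1 | c26 | E
#3 — 2,0 | c30 | S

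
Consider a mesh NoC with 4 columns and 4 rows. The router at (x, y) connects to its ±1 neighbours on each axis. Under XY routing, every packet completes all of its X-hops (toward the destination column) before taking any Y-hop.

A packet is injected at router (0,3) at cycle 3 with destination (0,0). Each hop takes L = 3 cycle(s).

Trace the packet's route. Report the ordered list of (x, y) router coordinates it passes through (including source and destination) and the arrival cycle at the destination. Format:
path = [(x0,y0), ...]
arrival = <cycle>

src (0,3)  cyc=3
S→(0,2)  cyc=6
S→(0,1)  cyc=9
S→(0,0)  cyc=12

path = [(0,3), (0,2), (0,1), (0,0)]
arrival = 12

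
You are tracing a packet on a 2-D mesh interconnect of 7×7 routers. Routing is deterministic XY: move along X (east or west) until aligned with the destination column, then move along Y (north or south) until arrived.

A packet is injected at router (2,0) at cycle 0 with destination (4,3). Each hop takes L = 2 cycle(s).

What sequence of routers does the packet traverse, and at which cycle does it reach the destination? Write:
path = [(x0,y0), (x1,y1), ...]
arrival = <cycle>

  0. router=(2,0) cycle=0 (inject)
  1. router=(3,0) cycle=2 dir=E
  2. router=(4,0) cycle=4 dir=E
  3. router=(4,1) cycle=6 dir=N
  4. router=(4,2) cycle=8 dir=N
  5. router=(4,3) cycle=10 dir=N

path = [(2,0), (3,0), (4,0), (4,1), (4,2), (4,3)]
arrival = 10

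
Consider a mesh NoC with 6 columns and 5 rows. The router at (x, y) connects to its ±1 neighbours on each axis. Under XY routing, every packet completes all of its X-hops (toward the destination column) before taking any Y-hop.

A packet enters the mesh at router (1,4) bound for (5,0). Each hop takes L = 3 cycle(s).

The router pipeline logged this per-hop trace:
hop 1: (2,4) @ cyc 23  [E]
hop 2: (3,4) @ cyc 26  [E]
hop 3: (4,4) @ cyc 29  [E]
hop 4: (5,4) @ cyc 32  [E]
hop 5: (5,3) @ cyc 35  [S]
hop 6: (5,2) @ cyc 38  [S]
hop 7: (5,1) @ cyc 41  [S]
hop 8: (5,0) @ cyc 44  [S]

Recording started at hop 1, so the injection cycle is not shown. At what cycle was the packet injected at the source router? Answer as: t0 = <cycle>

t0 = 20

Hop 1 reached at cycle 23; hop k is at t0 + k·L.
t0 = cyc[1] − L = 23 − 3 = 20.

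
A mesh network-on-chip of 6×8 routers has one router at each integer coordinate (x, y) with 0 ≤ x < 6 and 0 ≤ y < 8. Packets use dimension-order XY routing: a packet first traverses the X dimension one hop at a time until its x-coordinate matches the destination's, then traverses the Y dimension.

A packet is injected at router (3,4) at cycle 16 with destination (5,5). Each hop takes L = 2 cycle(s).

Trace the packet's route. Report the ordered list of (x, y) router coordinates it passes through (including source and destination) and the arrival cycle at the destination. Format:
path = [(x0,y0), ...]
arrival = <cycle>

path = [(3,4), (4,4), (5,4), (5,5)]
arrival = 22

#0 — 3,4 | c16
#1 — 4,4 | c18 | E
#2 — 5,4 | c20 | E
#3 — 5,5 | c22 | N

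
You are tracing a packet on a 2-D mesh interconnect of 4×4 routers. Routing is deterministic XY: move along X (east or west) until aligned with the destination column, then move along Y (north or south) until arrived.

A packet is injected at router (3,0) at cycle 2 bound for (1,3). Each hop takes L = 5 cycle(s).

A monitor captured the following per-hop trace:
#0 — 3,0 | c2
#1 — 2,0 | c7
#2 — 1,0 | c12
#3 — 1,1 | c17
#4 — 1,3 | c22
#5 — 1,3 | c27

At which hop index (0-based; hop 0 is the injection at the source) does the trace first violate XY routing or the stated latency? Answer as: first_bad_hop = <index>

first_bad_hop = 4

check 1→ d=(-1,0) cyc+5: ok
check 2→ d=(-1,0) cyc+5: ok
check 3→ d=(0,1) cyc+5: ok
check 4→ d=(0,2) cyc+5: BAD: non-unit step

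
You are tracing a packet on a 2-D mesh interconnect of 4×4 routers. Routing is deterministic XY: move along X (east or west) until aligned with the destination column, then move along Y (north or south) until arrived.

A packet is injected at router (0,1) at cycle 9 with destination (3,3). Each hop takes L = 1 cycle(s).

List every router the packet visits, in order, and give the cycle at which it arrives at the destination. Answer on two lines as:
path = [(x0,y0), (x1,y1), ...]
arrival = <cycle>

hop 0: (0,1) @ cyc 9
hop 1: (1,1) @ cyc 10  [E]
hop 2: (2,1) @ cyc 11  [E]
hop 3: (3,1) @ cyc 12  [E]
hop 4: (3,2) @ cyc 13  [N]
hop 5: (3,3) @ cyc 14  [N]

path = [(0,1), (1,1), (2,1), (3,1), (3,2), (3,3)]
arrival = 14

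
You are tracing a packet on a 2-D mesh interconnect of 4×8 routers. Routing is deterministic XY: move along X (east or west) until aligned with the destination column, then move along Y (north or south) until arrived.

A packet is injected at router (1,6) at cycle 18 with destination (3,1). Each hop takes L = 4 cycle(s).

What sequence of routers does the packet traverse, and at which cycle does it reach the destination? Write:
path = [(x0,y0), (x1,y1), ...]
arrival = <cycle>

path = [(1,6), (2,6), (3,6), (3,5), (3,4), (3,3), (3,2), (3,1)]
arrival = 46

  0. router=(1,6) cycle=18 (inject)
  1. router=(2,6) cycle=22 dir=E
  2. router=(3,6) cycle=26 dir=E
  3. router=(3,5) cycle=30 dir=S
  4. router=(3,4) cycle=34 dir=S
  5. router=(3,3) cycle=38 dir=S
  6. router=(3,2) cycle=42 dir=S
  7. router=(3,1) cycle=46 dir=S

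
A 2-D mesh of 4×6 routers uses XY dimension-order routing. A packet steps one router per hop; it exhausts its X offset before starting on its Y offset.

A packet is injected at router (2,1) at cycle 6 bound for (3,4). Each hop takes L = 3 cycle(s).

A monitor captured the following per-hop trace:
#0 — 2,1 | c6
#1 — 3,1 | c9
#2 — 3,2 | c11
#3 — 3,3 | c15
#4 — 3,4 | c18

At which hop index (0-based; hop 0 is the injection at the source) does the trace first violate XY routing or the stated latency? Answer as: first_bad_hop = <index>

  1: Δx=+1 Δy=+0 Δt=3 [ok]
  2: Δx=+0 Δy=+1 Δt=2 [BAD: Δcyc=2≠L]

first_bad_hop = 2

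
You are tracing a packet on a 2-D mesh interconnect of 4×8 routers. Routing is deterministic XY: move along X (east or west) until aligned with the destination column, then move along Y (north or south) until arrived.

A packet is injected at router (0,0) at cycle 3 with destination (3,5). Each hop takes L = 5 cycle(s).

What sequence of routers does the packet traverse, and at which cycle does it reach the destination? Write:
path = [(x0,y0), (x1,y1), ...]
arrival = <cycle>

  0. router=(0,0) cycle=3 (inject)
  1. router=(1,0) cycle=8 dir=E
  2. router=(2,0) cycle=13 dir=E
  3. router=(3,0) cycle=18 dir=E
  4. router=(3,1) cycle=23 dir=N
  5. router=(3,2) cycle=28 dir=N
  6. router=(3,3) cycle=33 dir=N
  7. router=(3,4) cycle=38 dir=N
  8. router=(3,5) cycle=43 dir=N

path = [(0,0), (1,0), (2,0), (3,0), (3,1), (3,2), (3,3), (3,4), (3,5)]
arrival = 43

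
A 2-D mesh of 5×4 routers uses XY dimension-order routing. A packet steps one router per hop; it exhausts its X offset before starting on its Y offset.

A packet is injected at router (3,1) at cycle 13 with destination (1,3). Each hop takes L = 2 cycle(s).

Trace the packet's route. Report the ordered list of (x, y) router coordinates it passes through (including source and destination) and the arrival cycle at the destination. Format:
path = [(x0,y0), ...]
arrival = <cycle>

path = [(3,1), (2,1), (1,1), (1,2), (1,3)]
arrival = 21

src (3,1)  cyc=13
W→(2,1)  cyc=15
W→(1,1)  cyc=17
N→(1,2)  cyc=19
N→(1,3)  cyc=21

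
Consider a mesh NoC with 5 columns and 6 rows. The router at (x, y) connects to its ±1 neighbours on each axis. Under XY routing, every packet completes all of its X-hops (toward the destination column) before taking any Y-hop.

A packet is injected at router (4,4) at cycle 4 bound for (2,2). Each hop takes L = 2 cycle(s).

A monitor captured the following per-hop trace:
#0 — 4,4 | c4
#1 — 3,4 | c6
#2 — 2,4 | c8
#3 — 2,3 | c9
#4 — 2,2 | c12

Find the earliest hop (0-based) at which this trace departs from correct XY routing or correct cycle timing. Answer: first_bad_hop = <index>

first_bad_hop = 3

[1] (-1,+0) / 2c ⇒ ok
[2] (-1,+0) / 2c ⇒ ok
[3] (+0,-1) / 1c ⇒ BAD: Δcyc=1≠L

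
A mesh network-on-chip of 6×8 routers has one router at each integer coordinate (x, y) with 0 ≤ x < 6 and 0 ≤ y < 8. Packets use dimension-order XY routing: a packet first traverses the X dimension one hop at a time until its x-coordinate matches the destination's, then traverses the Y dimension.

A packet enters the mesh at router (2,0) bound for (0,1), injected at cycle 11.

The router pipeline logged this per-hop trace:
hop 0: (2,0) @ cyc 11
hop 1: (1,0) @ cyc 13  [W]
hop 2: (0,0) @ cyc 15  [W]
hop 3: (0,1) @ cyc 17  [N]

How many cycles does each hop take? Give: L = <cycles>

cyc[1] − cyc[0] = 13 − 11 = 2.
One hop costs L cycles, so L = 2.

L = 2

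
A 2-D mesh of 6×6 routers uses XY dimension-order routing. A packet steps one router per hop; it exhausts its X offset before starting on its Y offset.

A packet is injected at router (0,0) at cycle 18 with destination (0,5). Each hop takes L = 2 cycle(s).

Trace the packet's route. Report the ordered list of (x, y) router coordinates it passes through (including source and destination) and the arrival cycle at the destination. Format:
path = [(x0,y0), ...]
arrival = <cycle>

path = [(0,0), (0,1), (0,2), (0,3), (0,4), (0,5)]
arrival = 28

[0] x=0 y=0 t=18
[1] x=0 y=1 t=20 →N
[2] x=0 y=2 t=22 →N
[3] x=0 y=3 t=24 →N
[4] x=0 y=4 t=26 →N
[5] x=0 y=5 t=28 →N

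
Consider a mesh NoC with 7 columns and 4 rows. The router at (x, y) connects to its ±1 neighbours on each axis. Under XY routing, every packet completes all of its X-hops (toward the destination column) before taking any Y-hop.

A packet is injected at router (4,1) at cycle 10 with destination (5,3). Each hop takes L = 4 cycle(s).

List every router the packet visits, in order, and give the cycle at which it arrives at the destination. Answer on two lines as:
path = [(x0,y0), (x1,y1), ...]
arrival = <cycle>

path = [(4,1), (5,1), (5,2), (5,3)]
arrival = 22

hop 0: (4,1) @ cyc 10
hop 1: (5,1) @ cyc 14  [E]
hop 2: (5,2) @ cyc 18  [N]
hop 3: (5,3) @ cyc 22  [N]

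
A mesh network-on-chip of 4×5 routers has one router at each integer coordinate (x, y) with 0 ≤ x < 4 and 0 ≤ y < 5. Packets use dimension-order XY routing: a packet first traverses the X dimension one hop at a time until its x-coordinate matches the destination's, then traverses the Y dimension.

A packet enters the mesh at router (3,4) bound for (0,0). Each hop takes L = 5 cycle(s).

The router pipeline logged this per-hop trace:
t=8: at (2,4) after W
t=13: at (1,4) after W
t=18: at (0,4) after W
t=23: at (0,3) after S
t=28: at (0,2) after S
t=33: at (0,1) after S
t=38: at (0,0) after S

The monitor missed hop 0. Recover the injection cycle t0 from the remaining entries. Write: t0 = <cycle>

The first recorded entry is hop 1 at cycle 8.
So t0 = 8 − 1·5 = 3.

t0 = 3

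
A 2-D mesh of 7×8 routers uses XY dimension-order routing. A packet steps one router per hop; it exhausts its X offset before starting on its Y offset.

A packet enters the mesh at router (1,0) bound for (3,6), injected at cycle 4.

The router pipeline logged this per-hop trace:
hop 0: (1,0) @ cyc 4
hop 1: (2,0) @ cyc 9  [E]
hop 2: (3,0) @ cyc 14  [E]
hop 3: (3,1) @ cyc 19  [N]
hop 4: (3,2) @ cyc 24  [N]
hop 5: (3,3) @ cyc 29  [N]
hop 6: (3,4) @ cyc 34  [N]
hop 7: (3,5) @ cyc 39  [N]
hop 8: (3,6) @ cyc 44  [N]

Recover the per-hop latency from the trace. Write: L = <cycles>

L = 5

Between hops 0 and 1 the cycle counter advances 9 − 4 = 5.
Each hop adds L, hence L = 5.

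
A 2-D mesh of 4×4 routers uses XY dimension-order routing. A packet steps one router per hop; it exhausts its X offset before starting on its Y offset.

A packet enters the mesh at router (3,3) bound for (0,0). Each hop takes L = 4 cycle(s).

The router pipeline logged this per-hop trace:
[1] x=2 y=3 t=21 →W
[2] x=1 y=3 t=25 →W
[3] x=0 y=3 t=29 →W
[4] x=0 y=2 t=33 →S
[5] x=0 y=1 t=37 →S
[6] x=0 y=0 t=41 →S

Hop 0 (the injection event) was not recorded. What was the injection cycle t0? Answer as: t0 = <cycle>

At hop 1 the cycle is 21; in general cyc_k = t0 + kL.
Therefore t0 = 21 − L = 17.

t0 = 17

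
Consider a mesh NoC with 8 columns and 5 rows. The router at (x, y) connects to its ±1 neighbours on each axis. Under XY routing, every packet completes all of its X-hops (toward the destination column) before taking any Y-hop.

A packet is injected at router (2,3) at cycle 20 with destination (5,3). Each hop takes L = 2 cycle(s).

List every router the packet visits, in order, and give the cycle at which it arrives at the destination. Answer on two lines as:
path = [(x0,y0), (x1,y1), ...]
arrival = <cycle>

path = [(2,3), (3,3), (4,3), (5,3)]
arrival = 26

  0. router=(2,3) cycle=20 (inject)
  1. router=(3,3) cycle=22 dir=E
  2. router=(4,3) cycle=24 dir=E
  3. router=(5,3) cycle=26 dir=E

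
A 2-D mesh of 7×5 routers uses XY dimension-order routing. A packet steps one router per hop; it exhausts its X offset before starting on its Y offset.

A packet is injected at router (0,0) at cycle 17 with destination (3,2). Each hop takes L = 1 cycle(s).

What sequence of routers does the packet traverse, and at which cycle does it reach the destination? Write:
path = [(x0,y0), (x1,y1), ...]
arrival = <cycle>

[0] x=0 y=0 t=17
[1] x=1 y=0 t=18 →E
[2] x=2 y=0 t=19 →E
[3] x=3 y=0 t=20 →E
[4] x=3 y=1 t=21 →N
[5] x=3 y=2 t=22 →N

path = [(0,0), (1,0), (2,0), (3,0), (3,1), (3,2)]
arrival = 22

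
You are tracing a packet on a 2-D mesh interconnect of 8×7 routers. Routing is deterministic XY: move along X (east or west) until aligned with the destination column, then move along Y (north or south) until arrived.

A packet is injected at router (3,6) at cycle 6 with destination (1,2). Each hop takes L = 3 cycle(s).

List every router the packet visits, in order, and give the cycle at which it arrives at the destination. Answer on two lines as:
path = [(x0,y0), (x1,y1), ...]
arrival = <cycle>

path = [(3,6), (2,6), (1,6), (1,5), (1,4), (1,3), (1,2)]
arrival = 24

t=6: at (3,6)
t=9: at (2,6) after W
t=12: at (1,6) after W
t=15: at (1,5) after S
t=18: at (1,4) after S
t=21: at (1,3) after S
t=24: at (1,2) after S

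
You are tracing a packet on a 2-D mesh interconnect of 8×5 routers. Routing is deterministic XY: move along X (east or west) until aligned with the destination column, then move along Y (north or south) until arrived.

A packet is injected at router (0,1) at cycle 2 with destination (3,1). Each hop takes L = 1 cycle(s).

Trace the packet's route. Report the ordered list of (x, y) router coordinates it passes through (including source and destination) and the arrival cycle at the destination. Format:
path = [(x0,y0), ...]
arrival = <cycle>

[0] x=0 y=1 t=2
[1] x=1 y=1 t=3 →E
[2] x=2 y=1 t=4 →E
[3] x=3 y=1 t=5 →E

path = [(0,1), (1,1), (2,1), (3,1)]
arrival = 5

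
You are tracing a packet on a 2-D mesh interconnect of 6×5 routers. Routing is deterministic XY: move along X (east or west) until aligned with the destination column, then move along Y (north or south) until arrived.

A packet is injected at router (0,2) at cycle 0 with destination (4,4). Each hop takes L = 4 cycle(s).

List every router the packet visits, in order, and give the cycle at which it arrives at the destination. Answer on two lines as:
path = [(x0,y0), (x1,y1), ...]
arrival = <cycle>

path = [(0,2), (1,2), (2,2), (3,2), (4,2), (4,3), (4,4)]
arrival = 24

src (0,2)  cyc=0
E→(1,2)  cyc=4
E→(2,2)  cyc=8
E→(3,2)  cyc=12
E→(4,2)  cyc=16
N→(4,3)  cyc=20
N→(4,4)  cyc=24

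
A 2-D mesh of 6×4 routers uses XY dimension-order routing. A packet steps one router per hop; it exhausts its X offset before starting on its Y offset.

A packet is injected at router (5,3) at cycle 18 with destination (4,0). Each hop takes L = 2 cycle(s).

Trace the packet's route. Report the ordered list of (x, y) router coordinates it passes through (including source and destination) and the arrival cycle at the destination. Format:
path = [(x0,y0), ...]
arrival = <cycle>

  0. router=(5,3) cycle=18 (inject)
  1. router=(4,3) cycle=20 dir=W
  2. router=(4,2) cycle=22 dir=S
  3. router=(4,1) cycle=24 dir=S
  4. router=(4,0) cycle=26 dir=S

path = [(5,3), (4,3), (4,2), (4,1), (4,0)]
arrival = 26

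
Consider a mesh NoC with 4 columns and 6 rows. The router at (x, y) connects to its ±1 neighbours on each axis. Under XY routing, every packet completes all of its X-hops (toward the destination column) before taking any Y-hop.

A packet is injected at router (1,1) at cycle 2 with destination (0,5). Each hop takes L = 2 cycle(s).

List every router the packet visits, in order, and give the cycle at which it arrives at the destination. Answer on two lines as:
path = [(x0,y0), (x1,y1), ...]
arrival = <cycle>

path = [(1,1), (0,1), (0,2), (0,3), (0,4), (0,5)]
arrival = 12

hop 0: (1,1) @ cyc 2
hop 1: (0,1) @ cyc 4  [W]
hop 2: (0,2) @ cyc 6  [N]
hop 3: (0,3) @ cyc 8  [N]
hop 4: (0,4) @ cyc 10  [N]
hop 5: (0,5) @ cyc 12  [N]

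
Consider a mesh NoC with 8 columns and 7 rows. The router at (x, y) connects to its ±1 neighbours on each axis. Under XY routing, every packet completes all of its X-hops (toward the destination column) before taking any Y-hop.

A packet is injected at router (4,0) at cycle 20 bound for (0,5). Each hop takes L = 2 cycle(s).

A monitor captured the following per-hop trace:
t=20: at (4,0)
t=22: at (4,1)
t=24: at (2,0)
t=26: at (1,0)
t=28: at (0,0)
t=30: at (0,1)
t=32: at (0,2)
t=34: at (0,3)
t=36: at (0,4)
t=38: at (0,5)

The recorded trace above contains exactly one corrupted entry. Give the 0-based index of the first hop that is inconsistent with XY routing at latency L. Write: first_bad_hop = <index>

first_bad_hop = 1

check 1→ d=(0,1) cyc+2: BAD: Y-move but x=4≠0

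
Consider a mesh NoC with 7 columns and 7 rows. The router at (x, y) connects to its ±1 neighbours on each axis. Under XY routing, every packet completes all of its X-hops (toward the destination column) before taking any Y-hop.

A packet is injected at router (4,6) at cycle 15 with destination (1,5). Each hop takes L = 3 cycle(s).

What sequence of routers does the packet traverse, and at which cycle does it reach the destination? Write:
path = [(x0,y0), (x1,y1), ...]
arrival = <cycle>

path = [(4,6), (3,6), (2,6), (1,6), (1,5)]
arrival = 27

[0] x=4 y=6 t=15
[1] x=3 y=6 t=18 →W
[2] x=2 y=6 t=21 →W
[3] x=1 y=6 t=24 →W
[4] x=1 y=5 t=27 →S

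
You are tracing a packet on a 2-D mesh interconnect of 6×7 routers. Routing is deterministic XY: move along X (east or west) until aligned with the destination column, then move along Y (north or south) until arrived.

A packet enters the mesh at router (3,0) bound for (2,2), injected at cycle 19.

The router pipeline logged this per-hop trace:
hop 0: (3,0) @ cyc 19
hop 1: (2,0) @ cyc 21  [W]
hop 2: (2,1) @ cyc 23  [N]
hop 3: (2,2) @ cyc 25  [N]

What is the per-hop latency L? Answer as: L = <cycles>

cyc[1] − cyc[0] = 21 − 19 = 2.
Per-hop latency L = Δcyc = 2.

L = 2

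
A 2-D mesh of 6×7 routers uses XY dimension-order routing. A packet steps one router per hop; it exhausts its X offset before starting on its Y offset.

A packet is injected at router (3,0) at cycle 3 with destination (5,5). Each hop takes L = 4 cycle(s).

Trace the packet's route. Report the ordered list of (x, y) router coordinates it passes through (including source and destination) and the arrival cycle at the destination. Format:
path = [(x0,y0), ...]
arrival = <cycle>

path = [(3,0), (4,0), (5,0), (5,1), (5,2), (5,3), (5,4), (5,5)]
arrival = 31

[0] x=3 y=0 t=3
[1] x=4 y=0 t=7 →E
[2] x=5 y=0 t=11 →E
[3] x=5 y=1 t=15 →N
[4] x=5 y=2 t=19 →N
[5] x=5 y=3 t=23 →N
[6] x=5 y=4 t=27 →N
[7] x=5 y=5 t=31 →N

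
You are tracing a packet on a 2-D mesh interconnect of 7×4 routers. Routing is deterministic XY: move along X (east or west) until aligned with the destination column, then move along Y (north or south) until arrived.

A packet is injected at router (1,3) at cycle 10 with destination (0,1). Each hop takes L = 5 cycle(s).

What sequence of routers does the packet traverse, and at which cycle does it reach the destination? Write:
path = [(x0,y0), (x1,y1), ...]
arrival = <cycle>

#0 — 1,3 | c10
#1 — 0,3 | c15 | W
#2 — 0,2 | c20 | S
#3 — 0,1 | c25 | S

path = [(1,3), (0,3), (0,2), (0,1)]
arrival = 25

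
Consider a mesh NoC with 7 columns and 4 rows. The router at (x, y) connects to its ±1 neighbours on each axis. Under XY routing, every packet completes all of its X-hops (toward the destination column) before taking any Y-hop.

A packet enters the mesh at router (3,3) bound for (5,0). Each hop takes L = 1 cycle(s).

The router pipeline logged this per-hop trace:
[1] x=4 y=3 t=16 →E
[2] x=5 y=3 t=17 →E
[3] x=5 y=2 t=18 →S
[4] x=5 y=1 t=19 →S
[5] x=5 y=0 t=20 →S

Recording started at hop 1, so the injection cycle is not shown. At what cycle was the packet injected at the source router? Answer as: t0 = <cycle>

cyc[1] = 16 and cyc[k] = t0 + k·L for every k.
t0 = cyc[1] − L = 16 − 1 = 15.

t0 = 15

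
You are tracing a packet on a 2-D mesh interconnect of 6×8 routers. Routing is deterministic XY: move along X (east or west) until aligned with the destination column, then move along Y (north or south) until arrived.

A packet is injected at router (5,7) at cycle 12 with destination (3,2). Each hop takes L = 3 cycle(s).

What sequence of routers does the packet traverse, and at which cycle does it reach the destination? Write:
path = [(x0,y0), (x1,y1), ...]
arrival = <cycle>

path = [(5,7), (4,7), (3,7), (3,6), (3,5), (3,4), (3,3), (3,2)]
arrival = 33

[0] x=5 y=7 t=12
[1] x=4 y=7 t=15 →W
[2] x=3 y=7 t=18 →W
[3] x=3 y=6 t=21 →S
[4] x=3 y=5 t=24 →S
[5] x=3 y=4 t=27 →S
[6] x=3 y=3 t=30 →S
[7] x=3 y=2 t=33 →S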